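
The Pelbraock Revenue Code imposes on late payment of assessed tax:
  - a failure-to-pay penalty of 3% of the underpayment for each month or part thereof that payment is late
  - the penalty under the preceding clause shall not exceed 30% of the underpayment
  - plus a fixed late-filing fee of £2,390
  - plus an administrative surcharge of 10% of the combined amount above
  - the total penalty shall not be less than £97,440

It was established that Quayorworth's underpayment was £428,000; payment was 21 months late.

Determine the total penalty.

£143,869

Accrued rate: 3% × 21 = 63%, capped at 30% → 30%
Failure-to-pay penalty: 30% of £428,000 = £128,400
Penalty before surcharge: £128,400 + £2,390 = £130,790
Administrative surcharge: 10% of £130,790 = £13,079
Total penalty: £130,790 + £13,079 = £143,869
Minimum £97,440: £143,869 meets the minimum, no increase.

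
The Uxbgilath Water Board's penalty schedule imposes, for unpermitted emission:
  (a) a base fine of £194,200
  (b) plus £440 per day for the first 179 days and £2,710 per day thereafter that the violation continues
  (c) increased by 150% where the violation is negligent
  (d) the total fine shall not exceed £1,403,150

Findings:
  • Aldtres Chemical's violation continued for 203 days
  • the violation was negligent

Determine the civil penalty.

£845,000

First 179 days: 179 × £440 = £78,760
Remaining days: (203 − 179) × £2,710 = £65,040
Per-day component: £78,760 + £65,040 = £143,800
Base plus per-day: £194,200 + £143,800 = £338,000
Enhancement: 150% of £338,000 = £507,000
Enhanced fine: £338,000 + £507,000 = £845,000
Cap at £1,403,150: £845,000 is within the cap, no reduction.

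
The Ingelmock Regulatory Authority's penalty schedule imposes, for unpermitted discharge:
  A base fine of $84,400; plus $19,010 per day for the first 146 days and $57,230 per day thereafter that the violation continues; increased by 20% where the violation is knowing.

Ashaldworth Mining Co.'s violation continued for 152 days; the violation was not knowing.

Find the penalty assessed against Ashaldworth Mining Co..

First 146 days: 146 × $19,010 = $2,775,460
Remaining days: (152 − 146) × $57,230 = $343,380
Per-day component: $2,775,460 + $343,380 = $3,118,840
Base plus per-day: $84,400 + $3,118,840 = $3,203,240
The violation was not knowing: no 20% increase.

$3,203,240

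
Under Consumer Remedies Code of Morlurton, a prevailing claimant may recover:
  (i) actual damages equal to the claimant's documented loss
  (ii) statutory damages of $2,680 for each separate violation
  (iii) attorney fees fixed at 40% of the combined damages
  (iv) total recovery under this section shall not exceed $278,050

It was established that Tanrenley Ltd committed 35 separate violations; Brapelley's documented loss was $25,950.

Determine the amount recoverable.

$167,650

Statutory damages: 35 × $2,680 = $93,800
Combined damages: $25,950 + $93,800 = $119,750
Attorney fees: 40% of $119,750 = $47,900
Total before cap: $119,750 + $47,900 = $167,650
Cap at $278,050: $167,650 is within the cap, no reduction.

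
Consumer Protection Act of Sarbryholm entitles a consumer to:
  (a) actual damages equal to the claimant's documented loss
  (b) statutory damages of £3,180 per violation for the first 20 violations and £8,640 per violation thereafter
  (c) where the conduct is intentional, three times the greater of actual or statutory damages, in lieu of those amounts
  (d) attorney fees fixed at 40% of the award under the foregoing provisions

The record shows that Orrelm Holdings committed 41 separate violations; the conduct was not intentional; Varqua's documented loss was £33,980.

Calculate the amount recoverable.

Total recovery: £390,628

First 20 violations: 20 × £3,180 = £63,600
Remaining violations: (41 − 20) × £8,640 = £181,440
Statutory damages: £63,600 + £181,440 = £245,040
Conduct not intentional: the in-lieu enhancement does not apply.
Actual plus statutory damages: £33,980 + £245,040 = £279,020
Attorney fees: 40% of £279,020 = £111,608
Total recovery: £279,020 + £111,608 = £390,628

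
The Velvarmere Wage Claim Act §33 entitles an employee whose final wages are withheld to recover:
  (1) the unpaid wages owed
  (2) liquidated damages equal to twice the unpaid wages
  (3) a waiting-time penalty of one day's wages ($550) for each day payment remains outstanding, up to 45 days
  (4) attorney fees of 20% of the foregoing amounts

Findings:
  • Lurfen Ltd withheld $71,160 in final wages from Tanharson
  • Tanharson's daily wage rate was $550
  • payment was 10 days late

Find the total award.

$262,776

Doubled: 2 × $71,160 = $142,320
Penalty days: min(10, 45) = 10
Waiting-time penalty: 10 × $550 = $5,500
Subtotal: $71,160 + $142,320 + $5,500 = $218,980
Attorney fees: 20% of $218,980 = $43,796
Total award: $218,980 + $43,796 = $262,776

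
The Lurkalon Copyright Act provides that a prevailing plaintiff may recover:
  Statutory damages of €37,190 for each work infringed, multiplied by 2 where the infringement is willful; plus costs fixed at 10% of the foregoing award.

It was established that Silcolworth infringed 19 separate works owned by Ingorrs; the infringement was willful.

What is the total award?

Statutory damages: 19 × €37,190 = €706,610
Doubled: 2 × €706,610 = €1,413,220
Costs: 10% of €1,413,220 = €141,322
Award plus costs: €1,413,220 + €141,322 = €1,554,542

Award: €1,554,542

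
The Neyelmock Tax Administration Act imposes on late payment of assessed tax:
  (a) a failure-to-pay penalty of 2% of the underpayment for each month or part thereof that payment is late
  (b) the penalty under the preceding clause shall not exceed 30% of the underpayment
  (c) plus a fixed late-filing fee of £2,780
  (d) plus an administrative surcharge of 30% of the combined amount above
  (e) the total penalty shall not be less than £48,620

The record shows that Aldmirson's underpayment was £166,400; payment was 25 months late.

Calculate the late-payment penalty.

Accrued rate: 2% × 25 = 50%, capped at 30% → 30%
Failure-to-pay penalty: 30% of £166,400 = £49,920
Penalty before surcharge: £49,920 + £2,780 = £52,700
Administrative surcharge: 30% of £52,700 = £15,810
Total penalty: £52,700 + £15,810 = £68,510
Minimum £48,620: £68,510 meets the minimum, no increase.

£68,510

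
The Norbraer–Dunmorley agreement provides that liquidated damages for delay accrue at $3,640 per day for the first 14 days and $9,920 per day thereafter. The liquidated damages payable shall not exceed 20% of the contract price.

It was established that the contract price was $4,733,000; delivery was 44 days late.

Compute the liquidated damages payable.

Liquidated damages: $348,560

First 14 days: 14 × $3,640 = $50,960
Remaining days: (44 − 14) × $9,920 = $297,600
Accrued per-day damages: $50,960 + $297,600 = $348,560
Cap: 20% of $4,733,000 = $946,600
Cap at $946,600: $348,560 is within the cap, no reduction.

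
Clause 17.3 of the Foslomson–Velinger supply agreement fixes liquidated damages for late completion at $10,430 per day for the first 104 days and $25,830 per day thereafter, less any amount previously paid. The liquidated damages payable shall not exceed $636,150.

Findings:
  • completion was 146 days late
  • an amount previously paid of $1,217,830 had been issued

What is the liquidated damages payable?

$636,150

First 104 days: 104 × $10,430 = $1,084,720
Remaining days: (146 − 104) × $25,830 = $1,084,860
Accrued per-day damages: $1,084,720 + $1,084,860 = $2,169,580
Less amount previously paid: $2,169,580 − $1,217,830 = $951,750
Cap at $636,150: $951,750 exceeds the cap → $636,150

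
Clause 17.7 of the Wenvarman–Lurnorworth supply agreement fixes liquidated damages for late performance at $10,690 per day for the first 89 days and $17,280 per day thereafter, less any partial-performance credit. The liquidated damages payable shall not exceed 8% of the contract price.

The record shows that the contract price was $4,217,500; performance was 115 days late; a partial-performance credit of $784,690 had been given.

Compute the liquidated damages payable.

Liquidated damages: $337,400

First 89 days: 89 × $10,690 = $951,410
Remaining days: (115 − 89) × $17,280 = $449,280
Accrued per-day damages: $951,410 + $449,280 = $1,400,690
Less partial-performance credit: $1,400,690 − $784,690 = $616,000
Cap: 8% of $4,217,500 = $337,400
Cap at $337,400: $616,000 exceeds the cap → $337,400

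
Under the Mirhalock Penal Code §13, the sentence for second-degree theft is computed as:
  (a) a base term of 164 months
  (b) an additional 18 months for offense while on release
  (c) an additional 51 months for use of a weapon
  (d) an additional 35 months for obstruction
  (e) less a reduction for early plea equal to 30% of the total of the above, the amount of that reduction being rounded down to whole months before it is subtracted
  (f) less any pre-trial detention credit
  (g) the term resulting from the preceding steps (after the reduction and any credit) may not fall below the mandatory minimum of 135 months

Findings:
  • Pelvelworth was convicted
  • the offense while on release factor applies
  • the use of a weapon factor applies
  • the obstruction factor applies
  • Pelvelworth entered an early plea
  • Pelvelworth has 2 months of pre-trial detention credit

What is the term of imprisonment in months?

186 months

Offense while on release enhancement: +18 months
Use of a weapon enhancement: +51 months
Obstruction enhancement: +35 months
Adjusted term: 164 months + 18 months + 51 months + 35 months = 268 months
Early plea reduction: 30% of 268 months = 80 months (rounded down)
After reduction: 268 − 80 = 188 months
Less pre-trial detention credit: 188 months − 2 months = 186 months
Minimum 135 months: 186 months meets the minimum, no increase.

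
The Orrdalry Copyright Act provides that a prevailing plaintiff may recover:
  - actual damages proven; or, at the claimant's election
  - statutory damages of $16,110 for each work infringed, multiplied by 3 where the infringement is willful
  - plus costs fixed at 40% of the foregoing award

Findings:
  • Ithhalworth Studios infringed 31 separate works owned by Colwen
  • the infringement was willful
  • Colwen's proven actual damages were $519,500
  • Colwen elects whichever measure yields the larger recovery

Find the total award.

$2,097,522

Statutory damages: 31 × $16,110 = $499,410
Trebled: 3 × $499,410 = $1,498,230
Greater of actual damages ($519,500) or enhanced statutory damages ($1,498,230): $1,498,230
Costs: 40% of $1,498,230 = $599,292
Award plus costs: $1,498,230 + $599,292 = $2,097,522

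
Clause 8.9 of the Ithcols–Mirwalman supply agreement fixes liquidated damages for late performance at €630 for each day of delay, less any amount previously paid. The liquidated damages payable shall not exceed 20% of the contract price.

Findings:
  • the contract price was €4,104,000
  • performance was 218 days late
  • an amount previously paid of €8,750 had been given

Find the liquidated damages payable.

Per-day damages: 218 × €630 = €137,340
Less amount previously paid: €137,340 − €8,750 = €128,590
Cap: 20% of €4,104,000 = €820,800
Cap at €820,800: €128,590 is within the cap, no reduction.

Liquidated damages: €128,590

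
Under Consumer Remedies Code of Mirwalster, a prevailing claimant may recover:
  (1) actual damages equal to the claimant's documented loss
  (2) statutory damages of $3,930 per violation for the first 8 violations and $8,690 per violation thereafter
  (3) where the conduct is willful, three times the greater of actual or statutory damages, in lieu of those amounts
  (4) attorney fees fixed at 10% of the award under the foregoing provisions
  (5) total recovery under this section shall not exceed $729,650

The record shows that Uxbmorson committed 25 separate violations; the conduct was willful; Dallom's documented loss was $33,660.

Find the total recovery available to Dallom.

First 8 violations: 8 × $3,930 = $31,440
Remaining violations: (25 − 8) × $8,690 = $147,730
Statutory damages: $31,440 + $147,730 = $179,170
Greater of actual damages ($33,660) or statutory damages ($179,170): $179,170
Trebled: 3 × $179,170 = $537,510
Attorney fees: 10% of $537,510 = $53,751
Total before cap: $537,510 + $53,751 = $591,261
Cap at $729,650: $591,261 is within the cap, no reduction.

$591,261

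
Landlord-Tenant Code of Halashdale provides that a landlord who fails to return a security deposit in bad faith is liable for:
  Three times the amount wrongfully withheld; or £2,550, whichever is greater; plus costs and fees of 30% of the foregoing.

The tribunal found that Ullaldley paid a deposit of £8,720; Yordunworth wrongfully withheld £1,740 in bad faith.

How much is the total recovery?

Trebled: 3 × £1,740 = £5,220
Minimum £2,550: £5,220 meets the minimum, no increase.
Costs and fees: 30% of £5,220 = £1,566
Total recovery: £5,220 + £1,566 = £6,786

Recovery: £6,786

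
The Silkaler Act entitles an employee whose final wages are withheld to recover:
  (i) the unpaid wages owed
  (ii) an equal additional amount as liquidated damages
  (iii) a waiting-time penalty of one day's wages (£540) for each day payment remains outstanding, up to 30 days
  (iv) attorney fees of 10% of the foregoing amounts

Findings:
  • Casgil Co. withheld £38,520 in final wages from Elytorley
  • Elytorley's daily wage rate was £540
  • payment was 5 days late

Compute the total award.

£87,714

Liquidated damages (equal amount): £38,520
Penalty days: min(5, 30) = 5
Waiting-time penalty: 5 × £540 = £2,700
Subtotal: £38,520 + £38,520 + £2,700 = £79,740
Attorney fees: 10% of £79,740 = £7,974
Total award: £79,740 + £7,974 = £87,714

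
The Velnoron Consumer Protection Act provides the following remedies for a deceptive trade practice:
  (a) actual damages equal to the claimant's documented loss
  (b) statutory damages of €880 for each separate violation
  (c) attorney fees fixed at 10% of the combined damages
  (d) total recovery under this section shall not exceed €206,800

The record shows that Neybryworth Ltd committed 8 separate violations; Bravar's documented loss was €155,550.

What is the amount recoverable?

Statutory damages: 8 × €880 = €7,040
Combined damages: €155,550 + €7,040 = €162,590
Attorney fees: 10% of €162,590 = €16,259
Total before cap: €162,590 + €16,259 = €178,849
Cap at €206,800: €178,849 is within the cap, no reduction.

€178,849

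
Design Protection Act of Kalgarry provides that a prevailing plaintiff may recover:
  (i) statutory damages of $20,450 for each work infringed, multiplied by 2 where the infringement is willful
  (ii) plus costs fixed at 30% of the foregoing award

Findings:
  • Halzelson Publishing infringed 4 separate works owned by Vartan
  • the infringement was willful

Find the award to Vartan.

Statutory damages: 4 × $20,450 = $81,800
Doubled: 2 × $81,800 = $163,600
Costs: 30% of $163,600 = $49,080
Award plus costs: $163,600 + $49,080 = $212,680

Award: $212,680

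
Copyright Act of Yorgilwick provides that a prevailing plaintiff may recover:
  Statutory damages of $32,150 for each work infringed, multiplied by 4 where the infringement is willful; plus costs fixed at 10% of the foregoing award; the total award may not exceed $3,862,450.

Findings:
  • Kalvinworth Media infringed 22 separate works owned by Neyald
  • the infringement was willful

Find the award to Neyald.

Statutory damages: 22 × $32,150 = $707,300
Multiplied by 4: 4 × $707,300 = $2,829,200
Costs: 10% of $2,829,200 = $282,920
Award plus costs: $2,829,200 + $282,920 = $3,112,120
Cap at $3,862,450: $3,112,120 is within the cap, no reduction.

$3,112,120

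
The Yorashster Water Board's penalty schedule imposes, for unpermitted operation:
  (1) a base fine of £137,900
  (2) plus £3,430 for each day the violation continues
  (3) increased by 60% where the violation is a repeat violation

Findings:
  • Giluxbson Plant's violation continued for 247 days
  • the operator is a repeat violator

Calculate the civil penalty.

Per-day component: 247 × £3,430 = £847,210
Base plus per-day: £137,900 + £847,210 = £985,110
Enhancement: 60% of £985,110 = £591,066
Enhanced fine: £985,110 + £591,066 = £1,576,176

£1,576,176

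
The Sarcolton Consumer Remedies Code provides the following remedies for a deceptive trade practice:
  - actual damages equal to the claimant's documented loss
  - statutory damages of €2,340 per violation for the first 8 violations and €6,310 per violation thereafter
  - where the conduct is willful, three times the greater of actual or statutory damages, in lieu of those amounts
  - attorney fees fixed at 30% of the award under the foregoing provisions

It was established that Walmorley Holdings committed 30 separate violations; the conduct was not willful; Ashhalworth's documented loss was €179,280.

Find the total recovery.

First 8 violations: 8 × €2,340 = €18,720
Remaining violations: (30 − 8) × €6,310 = €138,820
Statutory damages: €18,720 + €138,820 = €157,540
Conduct not willful: the in-lieu enhancement does not apply.
Actual plus statutory damages: €179,280 + €157,540 = €336,820
Attorney fees: 30% of €336,820 = €101,046
Total recovery: €336,820 + €101,046 = €437,866

€437,866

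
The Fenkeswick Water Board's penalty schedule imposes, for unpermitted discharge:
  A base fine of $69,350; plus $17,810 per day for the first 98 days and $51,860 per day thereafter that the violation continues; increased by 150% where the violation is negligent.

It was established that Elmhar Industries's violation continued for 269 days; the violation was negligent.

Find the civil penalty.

First 98 days: 98 × $17,810 = $1,745,380
Remaining days: (269 − 98) × $51,860 = $8,868,060
Per-day component: $1,745,380 + $8,868,060 = $10,613,440
Base plus per-day: $69,350 + $10,613,440 = $10,682,790
Enhancement: 150% of $10,682,790 = $16,024,185
Enhanced fine: $10,682,790 + $16,024,185 = $26,706,975

Civil penalty: $26,706,975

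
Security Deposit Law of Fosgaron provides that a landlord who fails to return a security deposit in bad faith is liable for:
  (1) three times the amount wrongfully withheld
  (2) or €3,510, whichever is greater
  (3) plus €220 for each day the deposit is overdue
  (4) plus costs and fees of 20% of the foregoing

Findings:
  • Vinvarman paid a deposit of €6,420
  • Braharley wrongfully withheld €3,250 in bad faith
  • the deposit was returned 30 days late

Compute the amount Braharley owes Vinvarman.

Trebled: 3 × €3,250 = €9,750
Minimum €3,510: €9,750 meets the minimum, no increase.
Late-return penalty: 30 × €220 = €6,600
Damages plus late penalty: €9,750 + €6,600 = €16,350
Costs and fees: 20% of €16,350 = €3,270
Total recovery: €16,350 + €3,270 = €19,620

€19,620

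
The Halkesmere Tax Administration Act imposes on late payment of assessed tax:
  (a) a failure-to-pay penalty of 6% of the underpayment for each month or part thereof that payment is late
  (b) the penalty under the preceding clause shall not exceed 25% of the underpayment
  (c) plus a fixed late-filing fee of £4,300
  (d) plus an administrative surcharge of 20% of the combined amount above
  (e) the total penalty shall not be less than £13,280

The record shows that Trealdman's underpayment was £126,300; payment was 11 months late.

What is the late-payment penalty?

Accrued rate: 6% × 11 = 66%, capped at 25% → 25%
Failure-to-pay penalty: 25% of £126,300 = £31,575
Penalty before surcharge: £31,575 + £4,300 = £35,875
Administrative surcharge: 20% of £35,875 = £7,175
Total penalty: £35,875 + £7,175 = £43,050
Minimum £13,280: £43,050 meets the minimum, no increase.

£43,050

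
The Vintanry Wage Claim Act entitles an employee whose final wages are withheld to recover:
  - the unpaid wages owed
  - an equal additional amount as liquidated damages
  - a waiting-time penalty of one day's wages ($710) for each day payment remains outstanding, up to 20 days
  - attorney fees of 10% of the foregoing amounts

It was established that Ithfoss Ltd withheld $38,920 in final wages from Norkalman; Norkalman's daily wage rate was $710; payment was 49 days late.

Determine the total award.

$101,244

Liquidated damages (equal amount): $38,920
Penalty days: min(49, 20) = 20
Waiting-time penalty: 20 × $710 = $14,200
Subtotal: $38,920 + $38,920 + $14,200 = $92,040
Attorney fees: 10% of $92,040 = $9,204
Total award: $92,040 + $9,204 = $101,244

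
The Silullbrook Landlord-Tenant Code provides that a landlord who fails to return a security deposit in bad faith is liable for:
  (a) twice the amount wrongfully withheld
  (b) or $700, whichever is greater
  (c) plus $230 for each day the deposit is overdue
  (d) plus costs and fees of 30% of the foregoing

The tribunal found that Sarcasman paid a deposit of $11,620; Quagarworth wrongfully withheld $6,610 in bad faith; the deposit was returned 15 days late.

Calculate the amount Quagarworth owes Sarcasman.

Doubled: 2 × $6,610 = $13,220
Minimum $700: $13,220 meets the minimum, no increase.
Late-return penalty: 15 × $230 = $3,450
Damages plus late penalty: $13,220 + $3,450 = $16,670
Costs and fees: 30% of $16,670 = $5,001
Total recovery: $16,670 + $5,001 = $21,671

$21,671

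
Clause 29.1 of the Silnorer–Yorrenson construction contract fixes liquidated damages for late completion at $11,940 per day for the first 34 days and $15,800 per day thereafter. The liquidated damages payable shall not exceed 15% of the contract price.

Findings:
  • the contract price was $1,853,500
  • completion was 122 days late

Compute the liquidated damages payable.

First 34 days: 34 × $11,940 = $405,960
Remaining days: (122 − 34) × $15,800 = $1,390,400
Accrued per-day damages: $405,960 + $1,390,400 = $1,796,360
Cap: 15% of $1,853,500 = $278,025
Cap at $278,025: $1,796,360 exceeds the cap → $278,025

Liquidated damages: $278,025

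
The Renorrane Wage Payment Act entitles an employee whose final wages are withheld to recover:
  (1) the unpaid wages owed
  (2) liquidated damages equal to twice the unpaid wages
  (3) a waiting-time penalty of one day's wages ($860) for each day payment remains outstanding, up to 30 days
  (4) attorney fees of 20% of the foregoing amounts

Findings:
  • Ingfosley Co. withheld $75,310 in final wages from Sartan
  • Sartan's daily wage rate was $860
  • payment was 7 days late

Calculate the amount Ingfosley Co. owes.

$278,340

Doubled: 2 × $75,310 = $150,620
Penalty days: min(7, 30) = 7
Waiting-time penalty: 7 × $860 = $6,020
Subtotal: $75,310 + $150,620 + $6,020 = $231,950
Attorney fees: 20% of $231,950 = $46,390
Total award: $231,950 + $46,390 = $278,340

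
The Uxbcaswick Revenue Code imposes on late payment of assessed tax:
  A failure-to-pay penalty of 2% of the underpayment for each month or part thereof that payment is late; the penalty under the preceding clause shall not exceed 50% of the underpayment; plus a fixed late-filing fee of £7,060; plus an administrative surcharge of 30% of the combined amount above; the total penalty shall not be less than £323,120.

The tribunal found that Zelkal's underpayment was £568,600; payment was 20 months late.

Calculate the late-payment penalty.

Accrued rate: 2% × 20 = 40%, capped at 50% → 40%
Failure-to-pay penalty: 40% of £568,600 = £227,440
Penalty before surcharge: £227,440 + £7,060 = £234,500
Administrative surcharge: 30% of £234,500 = £70,350
Total penalty: £234,500 + £70,350 = £304,850
Minimum £323,120: £304,850 is below the minimum → £323,120

£323,120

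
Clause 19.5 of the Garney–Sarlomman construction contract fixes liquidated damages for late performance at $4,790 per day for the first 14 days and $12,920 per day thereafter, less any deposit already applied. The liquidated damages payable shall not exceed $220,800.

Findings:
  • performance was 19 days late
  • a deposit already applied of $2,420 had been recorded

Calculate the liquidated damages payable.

$129,240

First 14 days: 14 × $4,790 = $67,060
Remaining days: (19 − 14) × $12,920 = $64,600
Accrued per-day damages: $67,060 + $64,600 = $131,660
Less deposit already applied: $131,660 − $2,420 = $129,240
Cap at $220,800: $129,240 is within the cap, no reduction.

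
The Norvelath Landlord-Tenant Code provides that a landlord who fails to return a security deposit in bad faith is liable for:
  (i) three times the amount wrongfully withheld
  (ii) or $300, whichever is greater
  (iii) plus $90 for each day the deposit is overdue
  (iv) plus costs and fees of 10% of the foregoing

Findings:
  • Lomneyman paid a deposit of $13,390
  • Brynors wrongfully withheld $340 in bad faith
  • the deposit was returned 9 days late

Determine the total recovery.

Trebled: 3 × $340 = $1,020
Minimum $300: $1,020 meets the minimum, no increase.
Late-return penalty: 9 × $90 = $810
Damages plus late penalty: $1,020 + $810 = $1,830
Costs and fees: 10% of $1,830 = $183
Total recovery: $1,830 + $183 = $2,013

$2,013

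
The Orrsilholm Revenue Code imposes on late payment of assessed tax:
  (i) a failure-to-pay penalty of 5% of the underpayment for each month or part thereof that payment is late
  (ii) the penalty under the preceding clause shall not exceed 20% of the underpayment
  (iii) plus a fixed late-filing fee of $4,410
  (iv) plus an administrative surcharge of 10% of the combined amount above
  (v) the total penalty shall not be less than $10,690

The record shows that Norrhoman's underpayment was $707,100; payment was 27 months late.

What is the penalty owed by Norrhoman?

Accrued rate: 5% × 27 = 135%, capped at 20% → 20%
Failure-to-pay penalty: 20% of $707,100 = $141,420
Penalty before surcharge: $141,420 + $4,410 = $145,830
Administrative surcharge: 10% of $145,830 = $14,583
Total penalty: $145,830 + $14,583 = $160,413
Minimum $10,690: $160,413 meets the minimum, no increase.

$160,413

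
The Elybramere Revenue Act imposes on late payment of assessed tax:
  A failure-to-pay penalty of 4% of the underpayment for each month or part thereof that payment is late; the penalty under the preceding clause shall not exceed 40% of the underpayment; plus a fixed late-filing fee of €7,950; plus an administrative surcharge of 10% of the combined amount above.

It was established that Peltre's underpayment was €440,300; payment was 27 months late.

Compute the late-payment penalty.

Penalty: €202,477

Accrued rate: 4% × 27 = 108%, capped at 40% → 40%
Failure-to-pay penalty: 40% of €440,300 = €176,120
Penalty before surcharge: €176,120 + €7,950 = €184,070
Administrative surcharge: 10% of €184,070 = €18,407
Total penalty: €184,070 + €18,407 = €202,477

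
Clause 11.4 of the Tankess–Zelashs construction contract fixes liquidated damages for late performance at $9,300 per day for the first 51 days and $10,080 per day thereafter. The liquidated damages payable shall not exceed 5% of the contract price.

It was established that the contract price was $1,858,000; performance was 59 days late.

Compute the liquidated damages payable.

$92,900

First 51 days: 51 × $9,300 = $474,300
Remaining days: (59 − 51) × $10,080 = $80,640
Accrued per-day damages: $474,300 + $80,640 = $554,940
Cap: 5% of $1,858,000 = $92,900
Cap at $92,900: $554,940 exceeds the cap → $92,900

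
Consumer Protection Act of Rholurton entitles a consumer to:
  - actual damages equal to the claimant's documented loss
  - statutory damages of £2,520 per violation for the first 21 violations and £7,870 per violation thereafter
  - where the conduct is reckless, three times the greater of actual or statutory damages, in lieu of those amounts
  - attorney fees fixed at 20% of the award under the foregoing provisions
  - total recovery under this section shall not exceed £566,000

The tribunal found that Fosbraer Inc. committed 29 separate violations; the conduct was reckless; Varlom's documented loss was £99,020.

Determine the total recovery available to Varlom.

First 21 violations: 21 × £2,520 = £52,920
Remaining violations: (29 − 21) × £7,870 = £62,960
Statutory damages: £52,920 + £62,960 = £115,880
Greater of actual damages (£99,020) or statutory damages (£115,880): £115,880
Trebled: 3 × £115,880 = £347,640
Attorney fees: 20% of £347,640 = £69,528
Total before cap: £347,640 + £69,528 = £417,168
Cap at £566,000: £417,168 is within the cap, no reduction.

Total recovery: £417,168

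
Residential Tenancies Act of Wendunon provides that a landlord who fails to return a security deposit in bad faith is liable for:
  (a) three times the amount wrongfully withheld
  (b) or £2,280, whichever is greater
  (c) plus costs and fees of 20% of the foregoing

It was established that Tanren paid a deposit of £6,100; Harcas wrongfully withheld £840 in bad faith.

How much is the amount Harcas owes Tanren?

£3,024

Trebled: 3 × £840 = £2,520
Minimum £2,280: £2,520 meets the minimum, no increase.
Costs and fees: 20% of £2,520 = £504
Total recovery: £2,520 + £504 = £3,024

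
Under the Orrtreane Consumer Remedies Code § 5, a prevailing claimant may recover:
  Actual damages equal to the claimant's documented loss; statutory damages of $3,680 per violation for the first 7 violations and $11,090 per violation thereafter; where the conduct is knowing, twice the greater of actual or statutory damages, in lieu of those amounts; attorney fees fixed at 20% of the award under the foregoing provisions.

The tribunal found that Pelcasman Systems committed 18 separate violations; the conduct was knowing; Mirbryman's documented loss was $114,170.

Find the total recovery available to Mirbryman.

First 7 violations: 7 × $3,680 = $25,760
Remaining violations: (18 − 7) × $11,090 = $121,990
Statutory damages: $25,760 + $121,990 = $147,750
Greater of actual damages ($114,170) or statutory damages ($147,750): $147,750
Doubled: 2 × $147,750 = $295,500
Attorney fees: 20% of $295,500 = $59,100
Total recovery: $295,500 + $59,100 = $354,600

$354,600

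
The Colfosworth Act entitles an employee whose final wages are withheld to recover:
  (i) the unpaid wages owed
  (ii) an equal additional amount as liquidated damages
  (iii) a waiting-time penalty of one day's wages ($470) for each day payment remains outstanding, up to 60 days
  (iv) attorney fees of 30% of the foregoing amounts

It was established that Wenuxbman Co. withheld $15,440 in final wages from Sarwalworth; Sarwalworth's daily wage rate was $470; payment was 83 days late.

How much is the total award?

Liquidated damages (equal amount): $15,440
Penalty days: min(83, 60) = 60
Waiting-time penalty: 60 × $470 = $28,200
Subtotal: $15,440 + $15,440 + $28,200 = $59,080
Attorney fees: 30% of $59,080 = $17,724
Total award: $59,080 + $17,724 = $76,804

$76,804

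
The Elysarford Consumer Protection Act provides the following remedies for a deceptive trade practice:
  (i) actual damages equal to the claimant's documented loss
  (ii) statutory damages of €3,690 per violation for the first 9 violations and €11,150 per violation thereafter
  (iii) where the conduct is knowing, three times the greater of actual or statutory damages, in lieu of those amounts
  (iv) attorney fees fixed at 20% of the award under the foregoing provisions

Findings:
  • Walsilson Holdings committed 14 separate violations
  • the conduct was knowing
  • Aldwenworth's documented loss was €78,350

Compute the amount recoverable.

First 9 violations: 9 × €3,690 = €33,210
Remaining violations: (14 − 9) × €11,150 = €55,750
Statutory damages: €33,210 + €55,750 = €88,960
Greater of actual damages (€78,350) or statutory damages (€88,960): €88,960
Trebled: 3 × €88,960 = €266,880
Attorney fees: 20% of €266,880 = €53,376
Total recovery: €266,880 + €53,376 = €320,256

€320,256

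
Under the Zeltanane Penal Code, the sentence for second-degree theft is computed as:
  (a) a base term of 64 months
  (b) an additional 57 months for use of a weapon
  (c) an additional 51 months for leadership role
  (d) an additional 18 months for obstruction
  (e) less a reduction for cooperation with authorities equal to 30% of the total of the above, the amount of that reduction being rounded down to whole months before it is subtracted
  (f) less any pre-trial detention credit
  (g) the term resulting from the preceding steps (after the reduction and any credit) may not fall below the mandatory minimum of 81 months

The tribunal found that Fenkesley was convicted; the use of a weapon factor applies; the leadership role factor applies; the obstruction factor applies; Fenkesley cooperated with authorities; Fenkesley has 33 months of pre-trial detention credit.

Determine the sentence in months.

100 months

Use of a weapon enhancement: +57 months
Leadership role enhancement: +51 months
Obstruction enhancement: +18 months
Adjusted term: 64 months + 57 months + 51 months + 18 months = 190 months
Cooperation with authorities reduction: 30% of 190 months = 57 months (rounded down)
After reduction: 190 − 57 = 133 months
Less pre-trial detention credit: 133 months − 33 months = 100 months
Minimum 81 months: 100 months meets the minimum, no increase.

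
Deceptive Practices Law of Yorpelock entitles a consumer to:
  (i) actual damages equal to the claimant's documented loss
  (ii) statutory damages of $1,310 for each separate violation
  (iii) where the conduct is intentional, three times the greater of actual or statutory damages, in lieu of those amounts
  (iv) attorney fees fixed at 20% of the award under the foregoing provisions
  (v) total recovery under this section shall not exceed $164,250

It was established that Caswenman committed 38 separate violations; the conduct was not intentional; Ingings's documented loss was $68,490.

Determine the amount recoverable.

$141,924

Statutory damages: 38 × $1,310 = $49,780
Conduct not intentional: the in-lieu enhancement does not apply.
Actual plus statutory damages: $68,490 + $49,780 = $118,270
Attorney fees: 20% of $118,270 = $23,654
Total before cap: $118,270 + $23,654 = $141,924
Cap at $164,250: $141,924 is within the cap, no reduction.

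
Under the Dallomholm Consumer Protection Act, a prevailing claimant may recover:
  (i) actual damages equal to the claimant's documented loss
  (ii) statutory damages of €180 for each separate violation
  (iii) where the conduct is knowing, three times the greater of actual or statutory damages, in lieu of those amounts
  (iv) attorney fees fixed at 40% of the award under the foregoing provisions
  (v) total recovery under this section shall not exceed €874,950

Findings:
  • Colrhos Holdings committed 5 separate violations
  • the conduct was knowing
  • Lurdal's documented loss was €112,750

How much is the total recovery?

Statutory damages: 5 × €180 = €900
Greater of actual damages (€112,750) or statutory damages (€900): €112,750
Trebled: 3 × €112,750 = €338,250
Attorney fees: 40% of €338,250 = €135,300
Total before cap: €338,250 + €135,300 = €473,550
Cap at €874,950: €473,550 is within the cap, no reduction.

€473,550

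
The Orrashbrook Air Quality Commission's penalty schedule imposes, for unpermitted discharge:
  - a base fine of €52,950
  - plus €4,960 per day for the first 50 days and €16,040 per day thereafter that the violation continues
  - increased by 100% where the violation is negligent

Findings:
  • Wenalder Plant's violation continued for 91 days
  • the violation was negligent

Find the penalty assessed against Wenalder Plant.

Civil penalty: €1,917,180

First 50 days: 50 × €4,960 = €248,000
Remaining days: (91 − 50) × €16,040 = €657,640
Per-day component: €248,000 + €657,640 = €905,640
Base plus per-day: €52,950 + €905,640 = €958,590
Enhancement: 100% of €958,590 = €958,590
Enhanced fine: €958,590 + €958,590 = €1,917,180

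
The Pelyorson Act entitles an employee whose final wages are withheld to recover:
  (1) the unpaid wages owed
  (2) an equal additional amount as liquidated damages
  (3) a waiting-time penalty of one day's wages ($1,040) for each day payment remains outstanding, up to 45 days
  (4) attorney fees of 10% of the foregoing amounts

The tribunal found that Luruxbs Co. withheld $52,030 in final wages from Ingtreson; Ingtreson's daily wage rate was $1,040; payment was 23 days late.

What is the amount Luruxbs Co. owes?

$140,778

Liquidated damages (equal amount): $52,030
Penalty days: min(23, 45) = 23
Waiting-time penalty: 23 × $1,040 = $23,920
Subtotal: $52,030 + $52,030 + $23,920 = $127,980
Attorney fees: 10% of $127,980 = $12,798
Total award: $127,980 + $12,798 = $140,778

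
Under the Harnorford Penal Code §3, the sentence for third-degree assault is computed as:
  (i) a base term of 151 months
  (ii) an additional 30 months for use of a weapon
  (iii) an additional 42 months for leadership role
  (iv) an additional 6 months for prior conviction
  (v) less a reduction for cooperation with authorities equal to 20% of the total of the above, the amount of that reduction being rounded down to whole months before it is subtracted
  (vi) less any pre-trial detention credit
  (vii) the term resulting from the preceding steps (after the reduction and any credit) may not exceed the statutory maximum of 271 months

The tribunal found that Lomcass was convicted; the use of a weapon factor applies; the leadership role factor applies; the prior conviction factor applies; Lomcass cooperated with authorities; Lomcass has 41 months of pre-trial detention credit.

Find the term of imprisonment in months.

Use of a weapon enhancement: +30 months
Leadership role enhancement: +42 months
Prior conviction enhancement: +6 months
Adjusted term: 151 months + 30 months + 42 months + 6 months = 229 months
Cooperation with authorities reduction: 20% of 229 months = 45 months (rounded down)
After reduction: 229 − 45 = 184 months
Less pre-trial detention credit: 184 months − 41 months = 143 months
Cap at 271 months: 143 months is within the cap, no reduction.

Sentence: 143 months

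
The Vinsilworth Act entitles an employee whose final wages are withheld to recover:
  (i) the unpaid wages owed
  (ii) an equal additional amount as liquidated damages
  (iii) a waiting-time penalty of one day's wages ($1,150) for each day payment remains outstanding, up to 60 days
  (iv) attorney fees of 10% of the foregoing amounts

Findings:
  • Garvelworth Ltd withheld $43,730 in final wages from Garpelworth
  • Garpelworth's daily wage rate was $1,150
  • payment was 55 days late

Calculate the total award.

$165,781

Liquidated damages (equal amount): $43,730
Penalty days: min(55, 60) = 55
Waiting-time penalty: 55 × $1,150 = $63,250
Subtotal: $43,730 + $43,730 + $63,250 = $150,710
Attorney fees: 10% of $150,710 = $15,071
Total award: $150,710 + $15,071 = $165,781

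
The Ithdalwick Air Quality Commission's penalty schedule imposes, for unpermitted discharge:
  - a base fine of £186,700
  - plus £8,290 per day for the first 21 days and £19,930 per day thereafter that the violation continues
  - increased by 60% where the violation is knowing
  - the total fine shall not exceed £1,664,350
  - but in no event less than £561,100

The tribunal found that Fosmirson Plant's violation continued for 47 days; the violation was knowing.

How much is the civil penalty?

First 21 days: 21 × £8,290 = £174,090
Remaining days: (47 − 21) × £19,930 = £518,180
Per-day component: £174,090 + £518,180 = £692,270
Base plus per-day: £186,700 + £692,270 = £878,970
Enhancement: 60% of £878,970 = £527,382
Enhanced fine: £878,970 + £527,382 = £1,406,352
Cap at £1,664,350: £1,406,352 is within the cap, no reduction.
Minimum £561,100: £1,406,352 meets the minimum, no increase.

£1,406,352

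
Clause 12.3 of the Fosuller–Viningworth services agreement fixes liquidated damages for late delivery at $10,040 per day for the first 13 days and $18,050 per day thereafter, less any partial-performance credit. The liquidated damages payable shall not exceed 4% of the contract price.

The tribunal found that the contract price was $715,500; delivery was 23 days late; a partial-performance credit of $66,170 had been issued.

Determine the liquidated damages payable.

$28,620

First 13 days: 13 × $10,040 = $130,520
Remaining days: (23 − 13) × $18,050 = $180,500
Accrued per-day damages: $130,520 + $180,500 = $311,020
Less partial-performance credit: $311,020 − $66,170 = $244,850
Cap: 4% of $715,500 = $28,620
Cap at $28,620: $244,850 exceeds the cap → $28,620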